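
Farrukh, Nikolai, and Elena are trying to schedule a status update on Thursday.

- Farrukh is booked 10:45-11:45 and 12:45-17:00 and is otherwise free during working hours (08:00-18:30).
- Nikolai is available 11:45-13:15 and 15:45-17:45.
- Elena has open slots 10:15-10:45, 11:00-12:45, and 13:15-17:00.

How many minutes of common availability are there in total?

Farrukh free within 08:00–18:30: 08:00–10:45, 11:45–12:45, 17:00–18:30.
Farrukh ∩ Nikolai: 11:45–12:45, 17:00–17:45.
Farrukh ∩ Nikolai ∩ Elena: 11:45–12:45.
Total common minutes: 60.

60 minutes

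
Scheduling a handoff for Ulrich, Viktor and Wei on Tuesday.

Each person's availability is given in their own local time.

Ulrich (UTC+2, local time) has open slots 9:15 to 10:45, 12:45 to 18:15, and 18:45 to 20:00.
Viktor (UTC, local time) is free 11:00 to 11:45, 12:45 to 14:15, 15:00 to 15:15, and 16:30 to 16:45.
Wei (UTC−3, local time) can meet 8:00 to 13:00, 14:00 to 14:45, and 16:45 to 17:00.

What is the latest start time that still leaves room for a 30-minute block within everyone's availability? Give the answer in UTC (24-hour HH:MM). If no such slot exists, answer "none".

Ulrich → UTC: 07:15–08:45, 10:45–16:15, 16:45–18:00.
Viktor → UTC: 11:00–11:45, 12:45–14:15, 15:00–15:15, 16:30–16:45.
Wei → UTC: 11:00–16:00, 17:00–17:45, 19:45–20:00.
Ulrich ∩ Viktor: 11:00–11:45, 12:45–14:15, 15:00–15:15.
Ulrich ∩ Viktor ∩ Wei: 11:00–11:45, 12:45–14:15, 15:00–15:15.
Windows ≥ 30 min: 11:00–11:45, 12:45–14:15.
Latest start in the last window 12:45–14:15 is 14:15 − 30 min = 13:45.

13:45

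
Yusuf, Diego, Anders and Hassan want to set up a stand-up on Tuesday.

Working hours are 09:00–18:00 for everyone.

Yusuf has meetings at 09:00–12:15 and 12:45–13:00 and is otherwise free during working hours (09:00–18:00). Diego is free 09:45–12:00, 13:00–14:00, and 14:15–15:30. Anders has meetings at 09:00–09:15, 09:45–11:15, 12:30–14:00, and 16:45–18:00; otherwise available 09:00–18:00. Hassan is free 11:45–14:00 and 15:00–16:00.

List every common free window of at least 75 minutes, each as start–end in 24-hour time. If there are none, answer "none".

none

Yusuf free within 09:00–18:00: 12:15–12:45, 13:00–18:00.
Anders free within 09:00–18:00: 09:15–09:45, 11:15–12:30, 14:00–16:45.
Yusuf ∩ Diego: 13:00–14:00, 14:15–15:30.
Yusuf ∩ Diego ∩ Anders: 14:15–15:30.
Yusuf ∩ Diego ∩ Anders ∩ Hassan: 15:00–15:30.
Windows ≥ 75 min: (none).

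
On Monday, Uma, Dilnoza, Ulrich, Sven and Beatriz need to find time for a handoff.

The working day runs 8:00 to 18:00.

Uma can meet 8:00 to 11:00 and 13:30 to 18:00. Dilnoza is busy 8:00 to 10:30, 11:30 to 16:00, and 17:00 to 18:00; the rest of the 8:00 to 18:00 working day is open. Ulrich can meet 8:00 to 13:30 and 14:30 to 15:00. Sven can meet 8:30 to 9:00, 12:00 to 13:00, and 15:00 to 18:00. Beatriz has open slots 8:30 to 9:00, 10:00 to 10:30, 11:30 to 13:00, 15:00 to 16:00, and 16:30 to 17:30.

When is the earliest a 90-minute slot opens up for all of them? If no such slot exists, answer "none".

none

Dilnoza free within 08:00–18:00: 10:30–11:30, 16:00–17:00.
Uma ∩ Dilnoza: 10:30–11:00, 16:00–17:00.
Uma ∩ Dilnoza ∩ Ulrich: 10:30–11:00.
Uma ∩ Dilnoza ∩ Ulrich ∩ Sven: (none).
Uma ∩ Dilnoza ∩ Ulrich ∩ Sven ∩ Beatriz: (none).
Windows ≥ 90 min: (none).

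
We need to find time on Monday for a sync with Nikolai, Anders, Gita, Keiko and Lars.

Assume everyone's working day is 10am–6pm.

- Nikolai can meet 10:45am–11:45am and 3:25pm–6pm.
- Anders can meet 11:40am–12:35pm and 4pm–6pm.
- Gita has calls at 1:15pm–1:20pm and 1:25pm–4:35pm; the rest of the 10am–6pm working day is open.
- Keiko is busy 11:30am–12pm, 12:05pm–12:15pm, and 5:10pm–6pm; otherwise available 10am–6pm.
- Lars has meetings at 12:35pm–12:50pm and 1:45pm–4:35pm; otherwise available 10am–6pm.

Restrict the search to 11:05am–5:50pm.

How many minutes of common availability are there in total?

35 minutes

Gita free within 10:00–18:00: 10:00–13:15, 13:20–13:25, 16:35–18:00.
Keiko free within 10:00–18:00: 10:00–11:30, 12:00–12:05, 12:15–17:10.
Lars free within 10:00–18:00: 10:00–12:35, 12:50–13:45, 16:35–18:00.
Nikolai ∩ Anders: 11:40–11:45, 16:00–18:00.
Nikolai ∩ Anders ∩ Gita: 11:40–11:45, 16:35–18:00.
Nikolai ∩ Anders ∩ Gita ∩ Keiko: 16:35–17:10.
Nikolai ∩ Anders ∩ Gita ∩ Keiko ∩ Lars: 16:35–17:10.
Restricted to 11:05–17:50: 16:35–17:10.
Total common minutes: 35.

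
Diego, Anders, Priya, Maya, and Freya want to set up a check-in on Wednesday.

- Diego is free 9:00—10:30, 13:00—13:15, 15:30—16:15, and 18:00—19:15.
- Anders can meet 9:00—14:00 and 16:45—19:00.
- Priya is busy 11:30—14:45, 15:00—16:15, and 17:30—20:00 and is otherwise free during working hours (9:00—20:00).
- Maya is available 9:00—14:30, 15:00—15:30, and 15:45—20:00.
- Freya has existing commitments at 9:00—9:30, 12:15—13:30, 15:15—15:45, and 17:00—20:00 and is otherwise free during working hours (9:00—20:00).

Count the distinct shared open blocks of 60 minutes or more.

Priya free within 09:00–20:00: 09:00–11:30, 14:45–15:00, 16:15–17:30.
Freya free within 09:00–20:00: 09:30–12:15, 13:30–15:15, 15:45–17:00.
Diego ∩ Anders: 09:00–10:30, 13:00–13:15, 18:00–19:00.
Diego ∩ Anders ∩ Priya: 09:00–10:30.
Diego ∩ Anders ∩ Priya ∩ Maya: 09:00–10:30.
Diego ∩ Anders ∩ Priya ∩ Maya ∩ Freya: 09:30–10:30.
Windows ≥ 60 min: 09:30–10:30.
That's 1 window.

1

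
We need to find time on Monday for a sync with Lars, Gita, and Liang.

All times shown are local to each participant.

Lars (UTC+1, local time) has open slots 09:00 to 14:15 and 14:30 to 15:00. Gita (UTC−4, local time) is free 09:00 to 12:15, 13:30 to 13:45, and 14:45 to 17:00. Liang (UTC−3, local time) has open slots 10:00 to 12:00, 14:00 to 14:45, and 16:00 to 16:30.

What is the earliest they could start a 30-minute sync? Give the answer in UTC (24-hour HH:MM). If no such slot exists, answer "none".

13:30

Lars → UTC: 08:00–13:15, 13:30–14:00.
Gita → UTC: 13:00–16:15, 17:30–17:45, 18:45–21:00.
Liang → UTC: 13:00–15:00, 17:00–17:45, 19:00–19:30.
Lars ∩ Gita: 13:00–13:15, 13:30–14:00.
Lars ∩ Gita ∩ Liang: 13:00–13:15, 13:30–14:00.
Windows ≥ 30 min: 13:30–14:00.
Earliest such window starts at 13:30.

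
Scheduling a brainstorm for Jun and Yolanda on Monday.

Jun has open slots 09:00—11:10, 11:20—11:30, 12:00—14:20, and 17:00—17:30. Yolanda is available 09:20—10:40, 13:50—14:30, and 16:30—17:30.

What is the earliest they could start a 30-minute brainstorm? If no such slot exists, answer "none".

Jun ∩ Yolanda: 09:20–10:40, 13:50–14:20, 17:00–17:30.
Windows ≥ 30 min: 09:20–10:40, 13:50–14:20, 17:00–17:30.
Earliest such window starts at 09:20.

09:20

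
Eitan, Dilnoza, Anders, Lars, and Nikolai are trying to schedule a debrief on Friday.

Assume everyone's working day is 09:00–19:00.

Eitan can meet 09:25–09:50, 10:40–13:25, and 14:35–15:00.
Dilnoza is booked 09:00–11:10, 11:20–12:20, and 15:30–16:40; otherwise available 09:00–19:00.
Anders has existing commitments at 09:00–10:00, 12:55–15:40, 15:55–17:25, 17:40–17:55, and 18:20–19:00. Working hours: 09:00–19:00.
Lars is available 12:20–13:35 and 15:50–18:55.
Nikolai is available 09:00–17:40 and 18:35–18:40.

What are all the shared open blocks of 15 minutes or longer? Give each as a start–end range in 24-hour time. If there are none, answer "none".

Dilnoza free within 09:00–19:00: 11:10–11:20, 12:20–15:30, 16:40–19:00.
Anders free within 09:00–19:00: 10:00–12:55, 15:40–15:55, 17:25–17:40, 17:55–18:20.
Eitan ∩ Dilnoza: 11:10–11:20, 12:20–13:25, 14:35–15:00.
Eitan ∩ Dilnoza ∩ Anders: 11:10–11:20, 12:20–12:55.
Eitan ∩ Dilnoza ∩ Anders ∩ Lars: 12:20–12:55.
Eitan ∩ Dilnoza ∩ Anders ∩ Lars ∩ Nikolai: 12:20–12:55.
Windows ≥ 15 min: 12:20–12:55.

12:20–12:55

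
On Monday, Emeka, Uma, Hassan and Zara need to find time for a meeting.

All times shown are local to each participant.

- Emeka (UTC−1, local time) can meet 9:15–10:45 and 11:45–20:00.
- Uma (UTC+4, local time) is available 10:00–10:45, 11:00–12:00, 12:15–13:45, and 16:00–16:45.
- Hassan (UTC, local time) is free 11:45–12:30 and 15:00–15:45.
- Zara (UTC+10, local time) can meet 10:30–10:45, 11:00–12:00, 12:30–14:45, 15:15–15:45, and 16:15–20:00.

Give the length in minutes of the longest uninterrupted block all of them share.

Emeka → UTC: 10:15–11:45, 12:45–21:00.
Uma → UTC: 06:00–06:45, 07:00–08:00, 08:15–09:45, 12:00–12:45.
Hassan → UTC: 11:45–12:30, 15:00–15:45.
Zara → UTC: 00:30–00:45, 01:00–02:00, 02:30–04:45, 05:15–05:45, 06:15–10:00.
Emeka ∩ Uma: (none).
Emeka ∩ Uma ∩ Hassan: (none).
Emeka ∩ Uma ∩ Hassan ∩ Zara: (none).
No common window.

0 minutes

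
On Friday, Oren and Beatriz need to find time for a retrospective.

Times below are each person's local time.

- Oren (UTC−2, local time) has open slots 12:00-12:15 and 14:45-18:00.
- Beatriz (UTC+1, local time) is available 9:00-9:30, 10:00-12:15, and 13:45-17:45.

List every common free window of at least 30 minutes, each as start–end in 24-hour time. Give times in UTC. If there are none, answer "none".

Oren → UTC: 14:00–14:15, 16:45–20:00.
Beatriz → UTC: 08:00–08:30, 09:00–11:15, 12:45–16:45.
Oren ∩ Beatriz: 14:00–14:15.
Windows ≥ 30 min: (none).

none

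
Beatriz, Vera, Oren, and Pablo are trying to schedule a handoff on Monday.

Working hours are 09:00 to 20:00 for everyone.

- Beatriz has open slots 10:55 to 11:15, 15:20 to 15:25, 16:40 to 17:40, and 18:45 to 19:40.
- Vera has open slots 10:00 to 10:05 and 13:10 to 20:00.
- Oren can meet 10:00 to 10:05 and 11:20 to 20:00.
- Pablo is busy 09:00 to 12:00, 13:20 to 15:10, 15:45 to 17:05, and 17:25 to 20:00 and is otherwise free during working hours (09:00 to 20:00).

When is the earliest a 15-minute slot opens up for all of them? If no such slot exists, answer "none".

Pablo free within 09:00–20:00: 12:00–13:20, 15:10–15:45, 17:05–17:25.
Beatriz ∩ Vera: 15:20–15:25, 16:40–17:40, 18:45–19:40.
Beatriz ∩ Vera ∩ Oren: 15:20–15:25, 16:40–17:40, 18:45–19:40.
Beatriz ∩ Vera ∩ Oren ∩ Pablo: 15:20–15:25, 17:05–17:25.
Windows ≥ 15 min: 17:05–17:25.
Earliest such window starts at 17:05.

17:05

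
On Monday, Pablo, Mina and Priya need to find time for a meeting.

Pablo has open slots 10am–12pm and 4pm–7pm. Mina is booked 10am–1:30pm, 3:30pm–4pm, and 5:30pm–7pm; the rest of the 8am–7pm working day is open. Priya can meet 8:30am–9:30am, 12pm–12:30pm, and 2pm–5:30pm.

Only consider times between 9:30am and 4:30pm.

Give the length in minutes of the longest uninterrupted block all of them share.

30 minutes

Mina free within 08:00–19:00: 08:00–10:00, 13:30–15:30, 16:00–17:30.
Pablo ∩ Mina: 16:00–17:30.
Pablo ∩ Mina ∩ Priya: 16:00–17:30.
Restricted to 09:30–16:30: 16:00–16:30.
Single common window of 30 minutes.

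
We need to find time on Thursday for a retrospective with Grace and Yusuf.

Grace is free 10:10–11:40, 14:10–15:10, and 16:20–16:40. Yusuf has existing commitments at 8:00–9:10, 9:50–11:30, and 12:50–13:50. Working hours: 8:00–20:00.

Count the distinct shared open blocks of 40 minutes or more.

Yusuf free within 08:00–20:00: 09:10–09:50, 11:30–12:50, 13:50–20:00.
Grace ∩ Yusuf: 11:30–11:40, 14:10–15:10, 16:20–16:40.
Windows ≥ 40 min: 14:10–15:10.
That's 1 window.

1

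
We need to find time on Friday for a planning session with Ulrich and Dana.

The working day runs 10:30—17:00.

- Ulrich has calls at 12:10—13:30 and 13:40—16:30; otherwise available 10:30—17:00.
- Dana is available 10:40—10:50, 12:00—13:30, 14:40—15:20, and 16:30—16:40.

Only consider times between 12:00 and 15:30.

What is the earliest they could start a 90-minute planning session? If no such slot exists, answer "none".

none

Ulrich free within 10:30–17:00: 10:30–12:10, 13:30–13:40, 16:30–17:00.
Ulrich ∩ Dana: 10:40–10:50, 12:00–12:10, 16:30–16:40.
Restricted to 12:00–15:30: 12:00–12:10.
Windows ≥ 90 min: (none).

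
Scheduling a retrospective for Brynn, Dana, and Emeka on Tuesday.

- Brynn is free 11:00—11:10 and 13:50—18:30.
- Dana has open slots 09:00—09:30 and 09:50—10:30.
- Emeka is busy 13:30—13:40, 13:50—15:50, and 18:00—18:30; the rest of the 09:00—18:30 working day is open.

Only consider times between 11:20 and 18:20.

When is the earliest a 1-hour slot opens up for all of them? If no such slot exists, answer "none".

none

Emeka free within 09:00–18:30: 09:00–13:30, 13:40–13:50, 15:50–18:00.
Brynn ∩ Dana: (none).
Brynn ∩ Dana ∩ Emeka: (none).
Restricted to 11:20–18:20: (none).
Windows ≥ 60 min: (none).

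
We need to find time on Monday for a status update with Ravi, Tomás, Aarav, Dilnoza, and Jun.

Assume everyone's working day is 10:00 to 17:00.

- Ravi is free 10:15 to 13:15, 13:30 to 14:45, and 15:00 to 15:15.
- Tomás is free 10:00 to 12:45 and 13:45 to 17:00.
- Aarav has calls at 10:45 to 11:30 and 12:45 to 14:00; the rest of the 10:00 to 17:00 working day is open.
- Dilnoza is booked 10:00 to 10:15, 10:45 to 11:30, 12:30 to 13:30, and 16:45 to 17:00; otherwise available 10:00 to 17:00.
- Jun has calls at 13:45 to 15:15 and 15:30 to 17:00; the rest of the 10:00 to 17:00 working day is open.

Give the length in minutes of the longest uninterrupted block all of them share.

60 minutes

Aarav free within 10:00–17:00: 10:00–10:45, 11:30–12:45, 14:00–17:00.
Dilnoza free within 10:00–17:00: 10:15–10:45, 11:30–12:30, 13:30–16:45.
Jun free within 10:00–17:00: 10:00–13:45, 15:15–15:30.
Ravi ∩ Tomás: 10:15–12:45, 13:45–14:45, 15:00–15:15.
Ravi ∩ Tomás ∩ Aarav: 10:15–10:45, 11:30–12:45, 14:00–14:45, 15:00–15:15.
Ravi ∩ Tomás ∩ Aarav ∩ Dilnoza: 10:15–10:45, 11:30–12:30, 14:00–14:45, 15:00–15:15.
Ravi ∩ Tomás ∩ Aarav ∩ Dilnoza ∩ Jun: 10:15–10:45, 11:30–12:30.
Common window lengths: 30, 60 min; longest is 60.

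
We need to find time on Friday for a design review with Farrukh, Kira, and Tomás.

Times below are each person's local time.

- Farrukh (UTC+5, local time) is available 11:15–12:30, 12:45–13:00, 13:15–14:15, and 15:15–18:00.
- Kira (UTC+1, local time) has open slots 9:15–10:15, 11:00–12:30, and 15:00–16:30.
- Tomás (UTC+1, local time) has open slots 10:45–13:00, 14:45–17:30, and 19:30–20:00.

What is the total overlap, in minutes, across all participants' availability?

75 minutes

Farrukh → UTC: 06:15–07:30, 07:45–08:00, 08:15–09:15, 10:15–13:00.
Kira → UTC: 08:15–09:15, 10:00–11:30, 14:00–15:30.
Tomás → UTC: 09:45–12:00, 13:45–16:30, 18:30–19:00.
Farrukh ∩ Kira: 08:15–09:15, 10:15–11:30.
Farrukh ∩ Kira ∩ Tomás: 10:15–11:30.
Total common minutes: 75.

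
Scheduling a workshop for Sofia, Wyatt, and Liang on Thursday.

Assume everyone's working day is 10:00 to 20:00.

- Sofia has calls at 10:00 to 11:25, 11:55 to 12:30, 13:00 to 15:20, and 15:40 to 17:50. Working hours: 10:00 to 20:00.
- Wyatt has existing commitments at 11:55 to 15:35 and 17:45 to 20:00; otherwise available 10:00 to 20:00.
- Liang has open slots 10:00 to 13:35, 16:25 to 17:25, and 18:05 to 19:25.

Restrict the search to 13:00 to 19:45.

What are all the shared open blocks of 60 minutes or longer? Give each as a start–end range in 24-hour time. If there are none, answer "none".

none

Sofia free within 10:00–20:00: 11:25–11:55, 12:30–13:00, 15:20–15:40, 17:50–20:00.
Wyatt free within 10:00–20:00: 10:00–11:55, 15:35–17:45.
Sofia ∩ Wyatt: 11:25–11:55, 15:35–15:40.
Sofia ∩ Wyatt ∩ Liang: 11:25–11:55.
Restricted to 13:00–19:45: (none).
Windows ≥ 60 min: (none).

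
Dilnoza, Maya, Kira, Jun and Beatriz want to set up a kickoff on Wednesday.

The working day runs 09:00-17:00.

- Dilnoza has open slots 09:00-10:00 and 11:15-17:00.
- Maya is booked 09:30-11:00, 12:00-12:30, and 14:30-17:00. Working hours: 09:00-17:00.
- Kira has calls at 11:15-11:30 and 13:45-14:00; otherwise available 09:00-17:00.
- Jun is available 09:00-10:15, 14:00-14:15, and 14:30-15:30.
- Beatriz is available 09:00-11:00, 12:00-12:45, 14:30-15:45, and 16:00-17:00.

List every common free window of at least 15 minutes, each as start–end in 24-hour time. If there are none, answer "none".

Maya free within 09:00–17:00: 09:00–09:30, 11:00–12:00, 12:30–14:30.
Kira free within 09:00–17:00: 09:00–11:15, 11:30–13:45, 14:00–17:00.
Dilnoza ∩ Maya: 09:00–09:30, 11:15–12:00, 12:30–14:30.
Dilnoza ∩ Maya ∩ Kira: 09:00–09:30, 11:30–12:00, 12:30–13:45, 14:00–14:30.
Dilnoza ∩ Maya ∩ Kira ∩ Jun: 09:00–09:30, 14:00–14:15.
Dilnoza ∩ Maya ∩ Kira ∩ Jun ∩ Beatriz: 09:00–09:30.
Windows ≥ 15 min: 09:00–09:30.

09:00–09:30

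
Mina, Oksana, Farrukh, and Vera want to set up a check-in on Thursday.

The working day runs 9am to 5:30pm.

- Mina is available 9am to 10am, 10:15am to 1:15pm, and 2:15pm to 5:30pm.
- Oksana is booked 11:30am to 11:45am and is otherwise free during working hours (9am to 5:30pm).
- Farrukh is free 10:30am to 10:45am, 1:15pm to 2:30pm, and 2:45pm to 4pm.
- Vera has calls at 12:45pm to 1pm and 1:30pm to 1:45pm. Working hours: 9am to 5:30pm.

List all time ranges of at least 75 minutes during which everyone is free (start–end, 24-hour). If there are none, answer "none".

14:45–16:00

Oksana free within 09:00–17:30: 09:00–11:30, 11:45–17:30.
Vera free within 09:00–17:30: 09:00–12:45, 13:00–13:30, 13:45–17:30.
Mina ∩ Oksana: 09:00–10:00, 10:15–11:30, 11:45–13:15, 14:15–17:30.
Mina ∩ Oksana ∩ Farrukh: 10:30–10:45, 14:15–14:30, 14:45–16:00.
Mina ∩ Oksana ∩ Farrukh ∩ Vera: 10:30–10:45, 14:15–14:30, 14:45–16:00.
Windows ≥ 75 min: 14:45–16:00.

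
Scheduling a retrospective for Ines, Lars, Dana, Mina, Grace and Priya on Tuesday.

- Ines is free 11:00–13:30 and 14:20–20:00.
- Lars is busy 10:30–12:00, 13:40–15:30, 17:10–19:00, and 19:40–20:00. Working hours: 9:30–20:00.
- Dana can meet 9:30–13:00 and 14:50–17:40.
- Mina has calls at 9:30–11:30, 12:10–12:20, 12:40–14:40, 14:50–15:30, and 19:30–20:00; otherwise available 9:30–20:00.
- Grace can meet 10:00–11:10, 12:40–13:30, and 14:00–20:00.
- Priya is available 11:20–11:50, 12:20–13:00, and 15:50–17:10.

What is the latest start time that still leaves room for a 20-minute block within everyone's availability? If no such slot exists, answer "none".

Lars free within 09:30–20:00: 09:30–10:30, 12:00–13:40, 15:30–17:10, 19:00–19:40.
Mina free within 09:30–20:00: 11:30–12:10, 12:20–12:40, 14:40–14:50, 15:30–19:30.
Ines ∩ Lars: 12:00–13:30, 15:30–17:10, 19:00–19:40.
Ines ∩ Lars ∩ Dana: 12:00–13:00, 15:30–17:10.
Ines ∩ Lars ∩ Dana ∩ Mina: 12:00–12:10, 12:20–12:40, 15:30–17:10.
Ines ∩ Lars ∩ Dana ∩ Mina ∩ Grace: 15:30–17:10.
Ines ∩ Lars ∩ Dana ∩ Mina ∩ Grace ∩ Priya: 15:50–17:10.
Windows ≥ 20 min: 15:50–17:10.
Latest start in the last window 15:50–17:10 is 17:10 − 20 min = 16:50.

16:50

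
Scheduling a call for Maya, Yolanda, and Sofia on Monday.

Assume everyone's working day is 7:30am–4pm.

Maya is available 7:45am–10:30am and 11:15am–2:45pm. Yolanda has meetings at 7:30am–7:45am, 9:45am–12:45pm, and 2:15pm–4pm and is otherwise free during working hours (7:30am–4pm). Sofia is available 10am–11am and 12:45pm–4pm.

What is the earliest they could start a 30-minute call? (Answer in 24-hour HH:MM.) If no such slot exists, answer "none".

Yolanda free within 07:30–16:00: 07:45–09:45, 12:45–14:15.
Maya ∩ Yolanda: 07:45–09:45, 12:45–14:15.
Maya ∩ Yolanda ∩ Sofia: 12:45–14:15.
Windows ≥ 30 min: 12:45–14:15.
Earliest such window starts at 12:45.

12:45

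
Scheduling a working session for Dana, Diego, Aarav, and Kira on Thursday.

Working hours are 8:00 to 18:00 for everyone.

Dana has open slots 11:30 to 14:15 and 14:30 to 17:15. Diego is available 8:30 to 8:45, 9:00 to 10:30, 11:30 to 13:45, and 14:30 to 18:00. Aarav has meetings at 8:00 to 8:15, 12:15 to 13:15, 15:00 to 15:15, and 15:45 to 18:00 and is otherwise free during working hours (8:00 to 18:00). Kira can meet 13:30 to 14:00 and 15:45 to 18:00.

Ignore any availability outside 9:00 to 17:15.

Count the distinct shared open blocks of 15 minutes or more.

Aarav free within 08:00–18:00: 08:15–12:15, 13:15–15:00, 15:15–15:45.
Dana ∩ Diego: 11:30–13:45, 14:30–17:15.
Dana ∩ Diego ∩ Aarav: 11:30–12:15, 13:15–13:45, 14:30–15:00, 15:15–15:45.
Dana ∩ Diego ∩ Aarav ∩ Kira: 13:30–13:45.
Restricted to 09:00–17:15: 13:30–13:45.
Windows ≥ 15 min: 13:30–13:45.
That's 1 window.

1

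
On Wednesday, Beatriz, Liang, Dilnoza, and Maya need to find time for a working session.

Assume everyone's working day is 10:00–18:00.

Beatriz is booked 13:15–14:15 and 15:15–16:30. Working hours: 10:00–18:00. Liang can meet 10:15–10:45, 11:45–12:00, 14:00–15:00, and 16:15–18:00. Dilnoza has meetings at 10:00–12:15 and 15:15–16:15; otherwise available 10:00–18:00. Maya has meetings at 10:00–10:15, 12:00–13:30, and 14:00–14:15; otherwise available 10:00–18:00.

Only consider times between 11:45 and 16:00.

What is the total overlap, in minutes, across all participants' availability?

Beatriz free within 10:00–18:00: 10:00–13:15, 14:15–15:15, 16:30–18:00.
Dilnoza free within 10:00–18:00: 12:15–15:15, 16:15–18:00.
Maya free within 10:00–18:00: 10:15–12:00, 13:30–14:00, 14:15–18:00.
Beatriz ∩ Liang: 10:15–10:45, 11:45–12:00, 14:15–15:00, 16:30–18:00.
Beatriz ∩ Liang ∩ Dilnoza: 14:15–15:00, 16:30–18:00.
Beatriz ∩ Liang ∩ Dilnoza ∩ Maya: 14:15–15:00, 16:30–18:00.
Restricted to 11:45–16:00: 14:15–15:00.
Total common minutes: 45.

45 minutes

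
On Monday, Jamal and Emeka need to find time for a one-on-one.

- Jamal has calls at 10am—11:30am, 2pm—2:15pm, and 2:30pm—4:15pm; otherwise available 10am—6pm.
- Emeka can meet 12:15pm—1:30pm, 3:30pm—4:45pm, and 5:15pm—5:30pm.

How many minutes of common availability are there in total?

Jamal free within 10:00–18:00: 11:30–14:00, 14:15–14:30, 16:15–18:00.
Jamal ∩ Emeka: 12:15–13:30, 16:15–16:45, 17:15–17:30.
Total common minutes: 75 + 30 + 15 = 120.

120 minutes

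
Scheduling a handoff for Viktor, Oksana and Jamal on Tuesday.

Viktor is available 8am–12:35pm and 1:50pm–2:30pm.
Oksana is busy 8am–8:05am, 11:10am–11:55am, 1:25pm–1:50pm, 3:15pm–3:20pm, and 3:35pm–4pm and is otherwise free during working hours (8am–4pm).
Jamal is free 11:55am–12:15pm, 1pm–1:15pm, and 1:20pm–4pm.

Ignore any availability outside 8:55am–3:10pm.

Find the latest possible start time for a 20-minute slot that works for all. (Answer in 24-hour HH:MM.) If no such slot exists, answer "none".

Oksana free within 08:00–16:00: 08:05–11:10, 11:55–13:25, 13:50–15:15, 15:20–15:35.
Viktor ∩ Oksana: 08:05–11:10, 11:55–12:35, 13:50–14:30.
Viktor ∩ Oksana ∩ Jamal: 11:55–12:15, 13:50–14:30.
Restricted to 08:55–15:10: 11:55–12:15, 13:50–14:30.
Windows ≥ 20 min: 11:55–12:15, 13:50–14:30.
Latest start in the last window 13:50–14:30 is 14:30 − 20 min = 14:10.

14:10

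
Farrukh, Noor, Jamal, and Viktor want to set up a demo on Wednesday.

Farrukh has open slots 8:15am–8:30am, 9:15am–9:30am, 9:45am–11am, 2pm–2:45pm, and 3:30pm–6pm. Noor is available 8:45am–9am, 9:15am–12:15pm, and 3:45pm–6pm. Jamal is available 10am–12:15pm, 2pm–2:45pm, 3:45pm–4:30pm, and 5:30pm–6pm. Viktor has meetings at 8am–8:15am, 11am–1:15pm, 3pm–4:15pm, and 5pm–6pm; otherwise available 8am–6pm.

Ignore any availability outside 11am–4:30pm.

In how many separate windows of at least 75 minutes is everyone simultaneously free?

0

Viktor free within 08:00–18:00: 08:15–11:00, 13:15–15:00, 16:15–17:00.
Farrukh ∩ Noor: 09:15–09:30, 09:45–11:00, 15:45–18:00.
Farrukh ∩ Noor ∩ Jamal: 10:00–11:00, 15:45–16:30, 17:30–18:00.
Farrukh ∩ Noor ∩ Jamal ∩ Viktor: 10:00–11:00, 16:15–16:30.
Restricted to 11:00–16:30: 16:15–16:30.
Windows ≥ 75 min: (none).
That's 0 windows.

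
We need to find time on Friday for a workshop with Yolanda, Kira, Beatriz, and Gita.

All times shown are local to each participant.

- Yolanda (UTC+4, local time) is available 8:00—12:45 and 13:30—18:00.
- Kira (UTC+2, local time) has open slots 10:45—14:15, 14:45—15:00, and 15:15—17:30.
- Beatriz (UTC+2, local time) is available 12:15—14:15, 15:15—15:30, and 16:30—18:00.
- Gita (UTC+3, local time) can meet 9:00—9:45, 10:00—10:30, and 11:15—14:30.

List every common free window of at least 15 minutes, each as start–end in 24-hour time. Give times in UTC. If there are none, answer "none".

Yolanda → UTC: 04:00–08:45, 09:30–14:00.
Kira → UTC: 08:45–12:15, 12:45–13:00, 13:15–15:30.
Beatriz → UTC: 10:15–12:15, 13:15–13:30, 14:30–16:00.
Gita → UTC: 06:00–06:45, 07:00–07:30, 08:15–11:30.
Yolanda ∩ Kira: 09:30–12:15, 12:45–13:00, 13:15–14:00.
Yolanda ∩ Kira ∩ Beatriz: 10:15–12:15, 13:15–13:30.
Yolanda ∩ Kira ∩ Beatriz ∩ Gita: 10:15–11:30.
Windows ≥ 15 min: 10:15–11:30.

10:15–11:30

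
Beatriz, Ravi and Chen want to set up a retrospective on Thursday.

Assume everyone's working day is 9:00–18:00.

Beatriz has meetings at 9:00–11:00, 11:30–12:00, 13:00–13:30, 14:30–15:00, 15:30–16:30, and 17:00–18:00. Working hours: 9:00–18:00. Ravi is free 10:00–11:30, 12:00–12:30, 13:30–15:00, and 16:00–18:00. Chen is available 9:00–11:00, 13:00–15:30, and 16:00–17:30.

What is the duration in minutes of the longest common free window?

60 minutes

Beatriz free within 09:00–18:00: 11:00–11:30, 12:00–13:00, 13:30–14:30, 15:00–15:30, 16:30–17:00.
Beatriz ∩ Ravi: 11:00–11:30, 12:00–12:30, 13:30–14:30, 16:30–17:00.
Beatriz ∩ Ravi ∩ Chen: 13:30–14:30, 16:30–17:00.
Common window lengths: 60, 30 min; longest is 60.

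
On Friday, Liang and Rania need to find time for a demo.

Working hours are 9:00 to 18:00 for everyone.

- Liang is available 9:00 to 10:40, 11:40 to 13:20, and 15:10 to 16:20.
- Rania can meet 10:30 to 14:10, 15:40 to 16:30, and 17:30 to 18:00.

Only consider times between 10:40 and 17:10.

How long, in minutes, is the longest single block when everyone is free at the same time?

Liang ∩ Rania: 10:30–10:40, 11:40–13:20, 15:40–16:20.
Restricted to 10:40–17:10: 11:40–13:20, 15:40–16:20.
Common window lengths: 100, 40 min; longest is 100.

100 minutes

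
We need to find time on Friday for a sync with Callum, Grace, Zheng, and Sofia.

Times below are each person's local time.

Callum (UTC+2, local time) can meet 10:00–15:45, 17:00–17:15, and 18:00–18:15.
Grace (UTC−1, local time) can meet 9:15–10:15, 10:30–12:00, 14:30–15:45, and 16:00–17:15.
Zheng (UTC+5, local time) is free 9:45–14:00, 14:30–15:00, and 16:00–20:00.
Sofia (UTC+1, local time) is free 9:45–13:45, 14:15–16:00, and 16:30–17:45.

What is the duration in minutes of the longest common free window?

Callum → UTC: 08:00–13:45, 15:00–15:15, 16:00–16:15.
Grace → UTC: 10:15–11:15, 11:30–13:00, 15:30–16:45, 17:00–18:15.
Zheng → UTC: 04:45–09:00, 09:30–10:00, 11:00–15:00.
Sofia → UTC: 08:45–12:45, 13:15–15:00, 15:30–16:45.
Callum ∩ Grace: 10:15–11:15, 11:30–13:00, 16:00–16:15.
Callum ∩ Grace ∩ Zheng: 11:00–11:15, 11:30–13:00.
Callum ∩ Grace ∩ Zheng ∩ Sofia: 11:00–11:15, 11:30–12:45.
Common window lengths: 15, 75 min; longest is 75.

75 minutes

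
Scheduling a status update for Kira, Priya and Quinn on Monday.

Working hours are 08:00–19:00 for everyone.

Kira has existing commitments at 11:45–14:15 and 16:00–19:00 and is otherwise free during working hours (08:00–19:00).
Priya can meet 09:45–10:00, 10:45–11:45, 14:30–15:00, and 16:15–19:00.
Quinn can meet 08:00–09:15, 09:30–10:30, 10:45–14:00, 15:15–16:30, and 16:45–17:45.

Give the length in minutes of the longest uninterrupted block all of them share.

60 minutes

Kira free within 08:00–19:00: 08:00–11:45, 14:15–16:00.
Kira ∩ Priya: 09:45–10:00, 10:45–11:45, 14:30–15:00.
Kira ∩ Priya ∩ Quinn: 09:45–10:00, 10:45–11:45.
Common window lengths: 15, 60 min; longest is 60.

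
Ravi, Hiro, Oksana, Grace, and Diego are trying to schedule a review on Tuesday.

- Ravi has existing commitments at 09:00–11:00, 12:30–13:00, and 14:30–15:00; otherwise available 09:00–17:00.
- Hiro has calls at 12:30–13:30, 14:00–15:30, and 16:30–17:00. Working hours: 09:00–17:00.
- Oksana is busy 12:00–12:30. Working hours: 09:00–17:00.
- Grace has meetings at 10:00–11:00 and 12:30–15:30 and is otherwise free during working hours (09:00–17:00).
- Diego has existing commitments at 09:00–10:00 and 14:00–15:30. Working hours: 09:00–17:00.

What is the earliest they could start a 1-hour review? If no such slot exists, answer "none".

Ravi free within 09:00–17:00: 11:00–12:30, 13:00–14:30, 15:00–17:00.
Hiro free within 09:00–17:00: 09:00–12:30, 13:30–14:00, 15:30–16:30.
Oksana free within 09:00–17:00: 09:00–12:00, 12:30–17:00.
Grace free within 09:00–17:00: 09:00–10:00, 11:00–12:30, 15:30–17:00.
Diego free within 09:00–17:00: 10:00–14:00, 15:30–17:00.
Ravi ∩ Hiro: 11:00–12:30, 13:30–14:00, 15:30–16:30.
Ravi ∩ Hiro ∩ Oksana: 11:00–12:00, 13:30–14:00, 15:30–16:30.
Ravi ∩ Hiro ∩ Oksana ∩ Grace: 11:00–12:00, 15:30–16:30.
Ravi ∩ Hiro ∩ Oksana ∩ Grace ∩ Diego: 11:00–12:00, 15:30–16:30.
Windows ≥ 60 min: 11:00–12:00, 15:30–16:30.
Earliest such window starts at 11:00.

11:00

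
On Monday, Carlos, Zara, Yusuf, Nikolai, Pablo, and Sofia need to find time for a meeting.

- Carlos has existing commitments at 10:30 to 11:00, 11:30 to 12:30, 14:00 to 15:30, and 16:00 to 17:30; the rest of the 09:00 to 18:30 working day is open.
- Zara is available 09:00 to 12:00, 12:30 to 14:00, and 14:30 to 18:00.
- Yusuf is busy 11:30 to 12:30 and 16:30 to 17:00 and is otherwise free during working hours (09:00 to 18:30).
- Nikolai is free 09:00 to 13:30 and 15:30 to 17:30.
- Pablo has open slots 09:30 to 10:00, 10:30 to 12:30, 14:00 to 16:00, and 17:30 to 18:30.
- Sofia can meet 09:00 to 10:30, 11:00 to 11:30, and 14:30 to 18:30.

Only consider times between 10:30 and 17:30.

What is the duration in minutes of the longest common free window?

Carlos free within 09:00–18:30: 09:00–10:30, 11:00–11:30, 12:30–14:00, 15:30–16:00, 17:30–18:30.
Yusuf free within 09:00–18:30: 09:00–11:30, 12:30–16:30, 17:00–18:30.
Carlos ∩ Zara: 09:00–10:30, 11:00–11:30, 12:30–14:00, 15:30–16:00, 17:30–18:00.
Carlos ∩ Zara ∩ Yusuf: 09:00–10:30, 11:00–11:30, 12:30–14:00, 15:30–16:00, 17:30–18:00.
Carlos ∩ Zara ∩ Yusuf ∩ Nikolai: 09:00–10:30, 11:00–11:30, 12:30–13:30, 15:30–16:00.
Carlos ∩ Zara ∩ Yusuf ∩ Nikolai ∩ Pablo: 09:30–10:00, 11:00–11:30, 15:30–16:00.
Carlos ∩ Zara ∩ Yusuf ∩ Nikolai ∩ Pablo ∩ Sofia: 09:30–10:00, 11:00–11:30, 15:30–16:00.
Restricted to 10:30–17:30: 11:00–11:30, 15:30–16:00.
Common window lengths: 30, 30 min; longest is 30.

30 minutes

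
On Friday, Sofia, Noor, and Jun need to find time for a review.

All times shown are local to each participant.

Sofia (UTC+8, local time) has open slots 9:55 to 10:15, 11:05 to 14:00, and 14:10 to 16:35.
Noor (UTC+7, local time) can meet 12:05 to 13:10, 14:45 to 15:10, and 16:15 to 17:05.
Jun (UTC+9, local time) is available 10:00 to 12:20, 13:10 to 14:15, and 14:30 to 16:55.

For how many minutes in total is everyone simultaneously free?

50 minutes

Sofia → UTC: 01:55–02:15, 03:05–06:00, 06:10–08:35.
Noor → UTC: 05:05–06:10, 07:45–08:10, 09:15–10:05.
Jun → UTC: 01:00–03:20, 04:10–05:15, 05:30–07:55.
Sofia ∩ Noor: 05:05–06:00, 07:45–08:10.
Sofia ∩ Noor ∩ Jun: 05:05–05:15, 05:30–06:00, 07:45–07:55.
Total common minutes: 10 + 30 + 10 = 50.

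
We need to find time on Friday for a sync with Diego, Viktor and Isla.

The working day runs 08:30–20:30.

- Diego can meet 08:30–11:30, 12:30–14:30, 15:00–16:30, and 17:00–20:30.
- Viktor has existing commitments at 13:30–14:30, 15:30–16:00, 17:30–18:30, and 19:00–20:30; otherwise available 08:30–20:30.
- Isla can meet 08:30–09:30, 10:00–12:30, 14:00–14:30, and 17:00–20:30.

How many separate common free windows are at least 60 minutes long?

2

Viktor free within 08:30–20:30: 08:30–13:30, 14:30–15:30, 16:00–17:30, 18:30–19:00.
Diego ∩ Viktor: 08:30–11:30, 12:30–13:30, 15:00–15:30, 16:00–16:30, 17:00–17:30, 18:30–19:00.
Diego ∩ Viktor ∩ Isla: 08:30–09:30, 10:00–11:30, 17:00–17:30, 18:30–19:00.
Windows ≥ 60 min: 08:30–09:30, 10:00–11:30.
That's 2 windows.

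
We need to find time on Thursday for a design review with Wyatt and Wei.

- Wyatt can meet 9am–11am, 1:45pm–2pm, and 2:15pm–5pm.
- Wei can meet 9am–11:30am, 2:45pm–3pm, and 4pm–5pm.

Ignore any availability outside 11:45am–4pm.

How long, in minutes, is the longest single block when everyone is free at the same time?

15 minutes

Wyatt ∩ Wei: 09:00–11:00, 14:45–15:00, 16:00–17:00.
Restricted to 11:45–16:00: 14:45–15:00.
Single common window of 15 minutes.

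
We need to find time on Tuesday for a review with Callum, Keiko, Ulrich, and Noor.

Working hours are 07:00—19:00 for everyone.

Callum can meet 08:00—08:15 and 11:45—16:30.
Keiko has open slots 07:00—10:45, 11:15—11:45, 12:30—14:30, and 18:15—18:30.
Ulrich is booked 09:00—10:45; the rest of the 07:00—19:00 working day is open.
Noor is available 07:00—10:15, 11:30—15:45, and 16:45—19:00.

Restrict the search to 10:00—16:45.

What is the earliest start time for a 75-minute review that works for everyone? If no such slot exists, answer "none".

Ulrich free within 07:00–19:00: 07:00–09:00, 10:45–19:00.
Callum ∩ Keiko: 08:00–08:15, 12:30–14:30.
Callum ∩ Keiko ∩ Ulrich: 08:00–08:15, 12:30–14:30.
Callum ∩ Keiko ∩ Ulrich ∩ Noor: 08:00–08:15, 12:30–14:30.
Restricted to 10:00–16:45: 12:30–14:30.
Windows ≥ 75 min: 12:30–14:30.
Earliest such window starts at 12:30.

12:30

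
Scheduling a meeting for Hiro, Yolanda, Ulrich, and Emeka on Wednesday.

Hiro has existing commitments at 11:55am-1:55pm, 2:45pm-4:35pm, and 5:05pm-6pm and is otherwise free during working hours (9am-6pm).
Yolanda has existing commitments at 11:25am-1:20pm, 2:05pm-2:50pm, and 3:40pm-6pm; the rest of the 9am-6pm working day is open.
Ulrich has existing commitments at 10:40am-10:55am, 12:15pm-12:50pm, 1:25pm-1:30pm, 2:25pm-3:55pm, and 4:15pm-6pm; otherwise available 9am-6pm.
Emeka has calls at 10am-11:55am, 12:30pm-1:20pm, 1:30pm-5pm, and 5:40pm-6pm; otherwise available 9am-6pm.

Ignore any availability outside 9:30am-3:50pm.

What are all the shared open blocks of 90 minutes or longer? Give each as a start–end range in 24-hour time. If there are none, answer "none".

Hiro free within 09:00–18:00: 09:00–11:55, 13:55–14:45, 16:35–17:05.
Yolanda free within 09:00–18:00: 09:00–11:25, 13:20–14:05, 14:50–15:40.
Ulrich free within 09:00–18:00: 09:00–10:40, 10:55–12:15, 12:50–13:25, 13:30–14:25, 15:55–16:15.
Emeka free within 09:00–18:00: 09:00–10:00, 11:55–12:30, 13:20–13:30, 17:00–17:40.
Hiro ∩ Yolanda: 09:00–11:25, 13:55–14:05.
Hiro ∩ Yolanda ∩ Ulrich: 09:00–10:40, 10:55–11:25, 13:55–14:05.
Hiro ∩ Yolanda ∩ Ulrich ∩ Emeka: 09:00–10:00.
Restricted to 09:30–15:50: 09:30–10:00.
Windows ≥ 90 min: (none).

none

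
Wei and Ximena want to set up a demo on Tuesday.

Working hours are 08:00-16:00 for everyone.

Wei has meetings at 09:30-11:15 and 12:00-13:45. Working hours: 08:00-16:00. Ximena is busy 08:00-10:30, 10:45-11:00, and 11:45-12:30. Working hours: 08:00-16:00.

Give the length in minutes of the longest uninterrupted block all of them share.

135 minutes

Wei free within 08:00–16:00: 08:00–09:30, 11:15–12:00, 13:45–16:00.
Ximena free within 08:00–16:00: 10:30–10:45, 11:00–11:45, 12:30–16:00.
Wei ∩ Ximena: 11:15–11:45, 13:45–16:00.
Common window lengths: 30, 135 min; longest is 135.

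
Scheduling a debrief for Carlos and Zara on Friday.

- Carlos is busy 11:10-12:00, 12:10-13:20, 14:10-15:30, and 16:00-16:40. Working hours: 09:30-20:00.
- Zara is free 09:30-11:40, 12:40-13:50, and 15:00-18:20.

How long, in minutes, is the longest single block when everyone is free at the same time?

100 minutes

Carlos free within 09:30–20:00: 09:30–11:10, 12:00–12:10, 13:20–14:10, 15:30–16:00, 16:40–20:00.
Carlos ∩ Zara: 09:30–11:10, 13:20–13:50, 15:30–16:00, 16:40–18:20.
Common window lengths: 100, 30, 30, 100 min; longest is 100.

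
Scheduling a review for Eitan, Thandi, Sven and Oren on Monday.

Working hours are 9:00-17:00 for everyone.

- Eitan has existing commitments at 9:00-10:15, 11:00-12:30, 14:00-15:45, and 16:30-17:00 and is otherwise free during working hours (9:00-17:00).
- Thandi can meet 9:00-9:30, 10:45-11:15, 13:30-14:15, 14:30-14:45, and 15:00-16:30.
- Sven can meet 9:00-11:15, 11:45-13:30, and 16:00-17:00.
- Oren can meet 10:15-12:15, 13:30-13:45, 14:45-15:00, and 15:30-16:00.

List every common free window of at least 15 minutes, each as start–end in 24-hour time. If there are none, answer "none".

10:45–11:00

Eitan free within 09:00–17:00: 10:15–11:00, 12:30–14:00, 15:45–16:30.
Eitan ∩ Thandi: 10:45–11:00, 13:30–14:00, 15:45–16:30.
Eitan ∩ Thandi ∩ Sven: 10:45–11:00, 16:00–16:30.
Eitan ∩ Thandi ∩ Sven ∩ Oren: 10:45–11:00.
Windows ≥ 15 min: 10:45–11:00.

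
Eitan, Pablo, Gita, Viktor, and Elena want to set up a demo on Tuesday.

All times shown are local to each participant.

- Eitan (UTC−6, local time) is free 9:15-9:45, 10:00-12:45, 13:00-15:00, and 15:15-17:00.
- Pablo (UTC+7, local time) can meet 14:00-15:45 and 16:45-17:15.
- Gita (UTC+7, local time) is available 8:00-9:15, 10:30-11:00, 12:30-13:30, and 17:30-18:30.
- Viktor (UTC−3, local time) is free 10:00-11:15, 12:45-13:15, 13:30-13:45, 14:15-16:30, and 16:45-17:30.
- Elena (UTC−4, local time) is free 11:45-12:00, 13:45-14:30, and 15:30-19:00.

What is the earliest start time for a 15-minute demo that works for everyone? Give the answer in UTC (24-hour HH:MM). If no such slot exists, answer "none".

none

Eitan → UTC: 15:15–15:45, 16:00–18:45, 19:00–21:00, 21:15–23:00.
Pablo → UTC: 07:00–08:45, 09:45–10:15.
Gita → UTC: 01:00–02:15, 03:30–04:00, 05:30–06:30, 10:30–11:30.
Viktor → UTC: 13:00–14:15, 15:45–16:15, 16:30–16:45, 17:15–19:30, 19:45–20:30.
Elena → UTC: 15:45–16:00, 17:45–18:30, 19:30–23:00.
Eitan ∩ Pablo: (none).
Eitan ∩ Pablo ∩ Gita: (none).
Eitan ∩ Pablo ∩ Gita ∩ Viktor: (none).
Eitan ∩ Pablo ∩ Gita ∩ Viktor ∩ Elena: (none).
Windows ≥ 15 min: (none).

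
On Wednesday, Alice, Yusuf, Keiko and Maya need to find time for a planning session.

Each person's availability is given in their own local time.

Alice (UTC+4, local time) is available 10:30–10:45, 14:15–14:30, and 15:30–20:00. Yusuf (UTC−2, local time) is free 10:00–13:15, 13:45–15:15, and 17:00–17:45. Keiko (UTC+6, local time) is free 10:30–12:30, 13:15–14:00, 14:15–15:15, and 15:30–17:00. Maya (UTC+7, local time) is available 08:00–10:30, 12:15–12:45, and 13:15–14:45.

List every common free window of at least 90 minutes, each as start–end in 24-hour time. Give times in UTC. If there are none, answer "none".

none

Alice → UTC: 06:30–06:45, 10:15–10:30, 11:30–16:00.
Yusuf → UTC: 12:00–15:15, 15:45–17:15, 19:00–19:45.
Keiko → UTC: 04:30–06:30, 07:15–08:00, 08:15–09:15, 09:30–11:00.
Maya → UTC: 01:00–03:30, 05:15–05:45, 06:15–07:45.
Alice ∩ Yusuf: 12:00–15:15, 15:45–16:00.
Alice ∩ Yusuf ∩ Keiko: (none).
Alice ∩ Yusuf ∩ Keiko ∩ Maya: (none).
Windows ≥ 90 min: (none).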